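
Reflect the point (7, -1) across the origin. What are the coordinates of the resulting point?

Reflection across origin: (7, -1) → (-7, 1)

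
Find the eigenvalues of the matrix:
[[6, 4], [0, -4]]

Characteristic equation: det(A - λI) = 0
λ² - (trace)λ + (det) = 0
trace = 6 + -4 = 2, det = (6)(-4) - (4)(0) = -24
λ² - (2)λ + (-24) = 0
λ = (2 ± √((2)² - 4·(-24))) / 2 = (2 ± √100) / 2
Solving: λ = -4, 6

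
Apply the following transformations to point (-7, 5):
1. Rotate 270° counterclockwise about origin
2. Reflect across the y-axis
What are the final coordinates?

Step 1: Rotate 270° → (5, 7)
Step 2: Reflect across y-axis → (-5, 7)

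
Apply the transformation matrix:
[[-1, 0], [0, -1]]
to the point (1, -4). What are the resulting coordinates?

Matrix multiplication:
[[-1, 0], [0, -1]] × [1, -4]ᵀ
= [(-1)(1) + (0)(-4), (0)(1) + (-1)(-4)]ᵀ
= [-1, 4]ᵀ
Result: (-1, 4)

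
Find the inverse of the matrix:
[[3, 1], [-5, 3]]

For [[a,b],[c,d]], inverse = (1/det)·[[d,-b],[-c,a]]
det = (3)(3) - (1)(-5) = 9 - -5 = 14
Inverse = (1/14)·[[3, -1], [5, 3]]
= [[3/14, -1/14], [5/14, 3/14]]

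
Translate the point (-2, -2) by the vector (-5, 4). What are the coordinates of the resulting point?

Translation by (-5, 4) (homogeneous matrix [[1, 0, -5], [0, 1, 4], [0, 0, 1]]):
x' = -2 + -5 = -7
y' = -2 + 4 = 2
Result: (-7, 2)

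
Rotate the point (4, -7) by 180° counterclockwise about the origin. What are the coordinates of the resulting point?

Rotation matrix for 180°: [[cos 180°, -sin 180°], [sin 180°, cos 180°]] = [[-1, 0], [0, -1]]
[[-1, 0], [0, -1]] × [4, -7]ᵀ = [-4, 7]ᵀ
Result: (-4, 7)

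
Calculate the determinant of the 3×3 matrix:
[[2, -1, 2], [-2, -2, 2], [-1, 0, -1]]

Expansion along first row:
det = 2·det([[-2,2],[0,-1]]) - -1·det([[-2,2],[-1,-1]]) + 2·det([[-2,-2],[-1,0]])
    = 2·(-2·-1 - 2·0) - -1·(-2·-1 - 2·-1) + 2·(-2·0 - -2·-1)
    = 2·2 - -1·4 + 2·-2
    = 4 + 4 + -4 = 4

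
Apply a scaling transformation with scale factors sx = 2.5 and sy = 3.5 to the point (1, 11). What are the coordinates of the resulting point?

Scaling matrix:
[[2.50, 0], [0, 3.50]]
Result: (1 × 2.5, 11 × 3.5) = (2.5, 38.5)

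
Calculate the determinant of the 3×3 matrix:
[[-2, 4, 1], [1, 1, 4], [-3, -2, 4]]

Expansion along first row:
det = -2·det([[1,4],[-2,4]]) - 4·det([[1,4],[-3,4]]) + 1·det([[1,1],[-3,-2]])
    = -2·(1·4 - 4·-2) - 4·(1·4 - 4·-3) + 1·(1·-2 - 1·-3)
    = -2·12 - 4·16 + 1·1
    = -24 + -64 + 1 = -87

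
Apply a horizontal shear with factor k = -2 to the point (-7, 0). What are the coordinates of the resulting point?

Shear matrix for horizontal shear with factor k = -2:
[[1, -2], [0, 1]]
Result: (-7, 0) → (-7, 0)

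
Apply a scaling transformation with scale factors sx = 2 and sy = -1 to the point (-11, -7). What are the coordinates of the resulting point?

Scaling matrix:
[[2, 0], [0, -1]]
Result: (-11 × 2, -7 × -1) = (-22, 7)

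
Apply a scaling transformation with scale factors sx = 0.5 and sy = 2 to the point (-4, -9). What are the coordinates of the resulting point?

Scaling matrix:
[[0.50, 0], [0, 2]]
Result: (-4 × 0.5, -9 × 2) = (-2, -18)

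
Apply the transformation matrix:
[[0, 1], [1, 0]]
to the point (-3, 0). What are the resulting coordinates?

Matrix multiplication:
[[0, 1], [1, 0]] × [-3, 0]ᵀ
= [(0)(-3) + (1)(0), (1)(-3) + (0)(0)]ᵀ
= [0, -3]ᵀ
Result: (0, -3)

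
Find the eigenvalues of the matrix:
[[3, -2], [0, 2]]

Characteristic equation: det(A - λI) = 0
λ² - (trace)λ + (det) = 0
trace = 3 + 2 = 5, det = (3)(2) - (-2)(0) = 6
λ² - (5)λ + (6) = 0
λ = (5 ± √((5)² - 4·(6))) / 2 = (5 ± √1) / 2
Solving: λ = 2, 3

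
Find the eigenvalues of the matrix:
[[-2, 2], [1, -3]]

Characteristic equation: det(A - λI) = 0
λ² - (trace)λ + (det) = 0
trace = -2 + -3 = -5, det = (-2)(-3) - (2)(1) = 4
λ² - (-5)λ + (4) = 0
λ = (-5 ± √((-5)² - 4·(4))) / 2 = (-5 ± √9) / 2
Solving: λ = -4, -1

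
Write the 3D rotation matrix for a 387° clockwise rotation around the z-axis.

Rotation matrix for clockwise 387° around z-axis:
A clockwise rotation by 387° is a counterclockwise rotation by -387°.
cos(-387°) = 0.8910, sin(-387°) = -0.4540
Result: [[0.8910, 0.4540, 0], [-0.4540, 0.8910, 0], [0, 0, 1]]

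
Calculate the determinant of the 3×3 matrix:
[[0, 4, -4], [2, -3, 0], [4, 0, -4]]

Expansion along first row:
det = 0·det([[-3,0],[0,-4]]) - 4·det([[2,0],[4,-4]]) + -4·det([[2,-3],[4,0]])
    = 0·(-3·-4 - 0·0) - 4·(2·-4 - 0·4) + -4·(2·0 - -3·4)
    = 0·12 - 4·-8 + -4·12
    = 0 + 32 + -48 = -16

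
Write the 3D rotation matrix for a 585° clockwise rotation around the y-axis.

Rotation matrix for clockwise 585° around y-axis:
A clockwise rotation by 585° is a counterclockwise rotation by -585°.
cos(-585°) = -√2/2, sin(-585°) = √2/2
Result: [[-√2/2, 0, √2/2], [0, 1, 0], [-√2/2, 0, -√2/2]]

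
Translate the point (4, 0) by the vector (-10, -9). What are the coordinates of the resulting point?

Translation by (-10, -9) (homogeneous matrix [[1, 0, -10], [0, 1, -9], [0, 0, 1]]):
x' = 4 + -10 = -6
y' = 0 + -9 = -9
Result: (-6, -9)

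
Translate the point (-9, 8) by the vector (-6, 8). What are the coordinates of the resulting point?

Translation by (-6, 8) (homogeneous matrix [[1, 0, -6], [0, 1, 8], [0, 0, 1]]):
x' = -9 + -6 = -15
y' = 8 + 8 = 16
Result: (-15, 16)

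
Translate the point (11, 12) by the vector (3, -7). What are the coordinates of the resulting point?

Translation by (3, -7) (homogeneous matrix [[1, 0, 3], [0, 1, -7], [0, 0, 1]]):
x' = 11 + 3 = 14
y' = 12 + -7 = 5
Result: (14, 5)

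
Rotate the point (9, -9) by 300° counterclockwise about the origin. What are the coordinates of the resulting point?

Rotation matrix for 300°: [[cos 300°, -sin 300°], [sin 300°, cos 300°]] ≈ [[0.500000, 0.866025], [-0.866025, 0.500000]]
[[0.500000, 0.866025], [-0.866025, 0.500000]] × [9, -9]ᵀ ≈ [-3.2942, -12.2942]ᵀ
Result: (-3.2942, -12.2942)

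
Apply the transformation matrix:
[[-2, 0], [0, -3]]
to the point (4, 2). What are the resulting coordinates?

Matrix multiplication:
[[-2, 0], [0, -3]] × [4, 2]ᵀ
= [(-2)(4) + (0)(2), (0)(4) + (-3)(2)]ᵀ
= [-8, -6]ᵀ
Result: (-8, -6)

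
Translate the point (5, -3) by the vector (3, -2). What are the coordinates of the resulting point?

Translation by (3, -2) (homogeneous matrix [[1, 0, 3], [0, 1, -2], [0, 0, 1]]):
x' = 5 + 3 = 8
y' = -3 + -2 = -5
Result: (8, -5)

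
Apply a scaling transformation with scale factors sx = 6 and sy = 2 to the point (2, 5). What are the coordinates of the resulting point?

Scaling matrix:
[[6, 0], [0, 2]]
Result: (2 × 6, 5 × 2) = (12, 10)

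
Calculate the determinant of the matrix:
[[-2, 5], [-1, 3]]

For a 2×2 matrix [[a, b], [c, d]], det = ad - bc
det = (-2)(3) - (5)(-1) = -6 - -5 = -1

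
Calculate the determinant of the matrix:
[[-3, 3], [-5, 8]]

For a 2×2 matrix [[a, b], [c, d]], det = ad - bc
det = (-3)(8) - (3)(-5) = -24 - -15 = -9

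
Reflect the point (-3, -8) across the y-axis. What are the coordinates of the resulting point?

Reflection across y-axis: (-3, -8) → (3, -8)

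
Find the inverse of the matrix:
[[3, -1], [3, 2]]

For [[a,b],[c,d]], inverse = (1/det)·[[d,-b],[-c,a]]
det = (3)(2) - (-1)(3) = 6 - -3 = 9
Inverse = (1/9)·[[2, 1], [-3, 3]]
= [[2/9, 1/9], [-1/3, 1/3]]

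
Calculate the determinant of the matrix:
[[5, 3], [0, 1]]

For a 2×2 matrix [[a, b], [c, d]], det = ad - bc
det = (5)(1) - (3)(0) = 5 - 0 = 5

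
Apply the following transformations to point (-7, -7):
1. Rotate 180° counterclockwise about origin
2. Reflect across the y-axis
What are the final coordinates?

Step 1: Rotate 180° → (7, 7)
Step 2: Reflect across y-axis → (-7, 7)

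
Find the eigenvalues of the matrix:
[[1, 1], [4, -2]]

Characteristic equation: det(A - λI) = 0
λ² - (trace)λ + (det) = 0
trace = 1 + -2 = -1, det = (1)(-2) - (1)(4) = -6
λ² - (-1)λ + (-6) = 0
λ = (-1 ± √((-1)² - 4·(-6))) / 2 = (-1 ± √25) / 2
Solving: λ = -3, 2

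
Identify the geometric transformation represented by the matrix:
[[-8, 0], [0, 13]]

This matrix represents: non-uniform scaling by sx = -8, sy = 13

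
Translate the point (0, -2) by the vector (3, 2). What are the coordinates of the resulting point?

Translation by (3, 2) (homogeneous matrix [[1, 0, 3], [0, 1, 2], [0, 0, 1]]):
x' = 0 + 3 = 3
y' = -2 + 2 = 0
Result: (3, 0)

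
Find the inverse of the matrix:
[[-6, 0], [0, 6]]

For [[a,b],[c,d]], inverse = (1/det)·[[d,-b],[-c,a]]
det = (-6)(6) - (0)(0) = -36 - 0 = -36
Inverse = (1/-36)·[[6, 0], [0, -6]]
= [[-1/6, 0], [0, 1/6]]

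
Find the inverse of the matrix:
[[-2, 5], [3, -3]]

For [[a,b],[c,d]], inverse = (1/det)·[[d,-b],[-c,a]]
det = (-2)(-3) - (5)(3) = 6 - 15 = -9
Inverse = (1/-9)·[[-3, -5], [-3, -2]]
= [[1/3, 5/9], [1/3, 2/9]]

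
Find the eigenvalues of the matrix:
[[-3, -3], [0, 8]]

Characteristic equation: det(A - λI) = 0
λ² - (trace)λ + (det) = 0
trace = -3 + 8 = 5, det = (-3)(8) - (-3)(0) = -24
λ² - (5)λ + (-24) = 0
λ = (5 ± √((5)² - 4·(-24))) / 2 = (5 ± √121) / 2
Solving: λ = -3, 8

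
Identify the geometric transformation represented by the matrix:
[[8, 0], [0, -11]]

This matrix represents: non-uniform scaling by sx = 8, sy = -11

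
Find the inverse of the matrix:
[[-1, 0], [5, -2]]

For [[a,b],[c,d]], inverse = (1/det)·[[d,-b],[-c,a]]
det = (-1)(-2) - (0)(5) = 2 - 0 = 2
Inverse = (1/2)·[[-2, 0], [-5, -1]]
= [[-1, 0], [-5/2, -1/2]]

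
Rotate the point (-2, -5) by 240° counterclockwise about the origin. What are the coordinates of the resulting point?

Rotation matrix for 240°: [[cos 240°, -sin 240°], [sin 240°, cos 240°]] ≈ [[-0.500000, 0.866025], [-0.866025, -0.500000]]
[[-0.500000, 0.866025], [-0.866025, -0.500000]] × [-2, -5]ᵀ ≈ [-3.3301, 4.2321]ᵀ
Result: (-3.3301, 4.2321)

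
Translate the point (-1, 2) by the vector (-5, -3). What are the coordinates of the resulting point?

Translation by (-5, -3) (homogeneous matrix [[1, 0, -5], [0, 1, -3], [0, 0, 1]]):
x' = -1 + -5 = -6
y' = 2 + -3 = -1
Result: (-6, -1)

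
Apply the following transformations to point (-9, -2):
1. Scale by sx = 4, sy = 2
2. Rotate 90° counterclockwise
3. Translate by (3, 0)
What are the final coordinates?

Step 1: Scale → (-36, -4)
Step 2: Rotate 90° → (4, -36)
Step 3: Translate → (7, -36)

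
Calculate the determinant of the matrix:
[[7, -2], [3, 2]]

For a 2×2 matrix [[a, b], [c, d]], det = ad - bc
det = (7)(2) - (-2)(3) = 14 - -6 = 20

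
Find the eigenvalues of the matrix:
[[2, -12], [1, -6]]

Characteristic equation: det(A - λI) = 0
λ² - (trace)λ + (det) = 0
trace = 2 + -6 = -4, det = (2)(-6) - (-12)(1) = 0
λ² - (-4)λ + (0) = 0
λ = (-4 ± √((-4)² - 4·(0))) / 2 = (-4 ± √16) / 2
Solving: λ = -4, 0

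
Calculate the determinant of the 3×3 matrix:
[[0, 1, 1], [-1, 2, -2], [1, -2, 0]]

Expansion along first row:
det = 0·det([[2,-2],[-2,0]]) - 1·det([[-1,-2],[1,0]]) + 1·det([[-1,2],[1,-2]])
    = 0·(2·0 - -2·-2) - 1·(-1·0 - -2·1) + 1·(-1·-2 - 2·1)
    = 0·-4 - 1·2 + 1·0
    = 0 + -2 + 0 = -2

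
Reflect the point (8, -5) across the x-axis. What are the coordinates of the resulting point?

Reflection across x-axis: (8, -5) → (8, 5)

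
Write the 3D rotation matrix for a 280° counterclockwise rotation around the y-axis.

Rotation matrix for counterclockwise 280° around y-axis:
cos(280°) = 0.1736, sin(280°) = -0.9848
Result: [[0.1736, 0, -0.9848], [0, 1, 0], [0.9848, 0, 0.1736]]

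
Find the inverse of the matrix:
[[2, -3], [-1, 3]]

For [[a,b],[c,d]], inverse = (1/det)·[[d,-b],[-c,a]]
det = (2)(3) - (-3)(-1) = 6 - 3 = 3
Inverse = (1/3)·[[3, 3], [1, 2]]
= [[1, 1], [1/3, 2/3]]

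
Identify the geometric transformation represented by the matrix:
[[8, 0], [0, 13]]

This matrix represents: non-uniform scaling by sx = 8, sy = 13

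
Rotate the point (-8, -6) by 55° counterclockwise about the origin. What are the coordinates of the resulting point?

Rotation matrix for 55°: [[cos 55°, -sin 55°], [sin 55°, cos 55°]] ≈ [[0.573576, -0.819152], [0.819152, 0.573576]]
[[0.573576, -0.819152], [0.819152, 0.573576]] × [-8, -6]ᵀ ≈ [0.3263, -9.9947]ᵀ
Result: (0.3263, -9.9947)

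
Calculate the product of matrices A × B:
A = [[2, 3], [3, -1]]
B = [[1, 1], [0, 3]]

Matrix multiplication:
C[0][0] = 2×1 + 3×0 = 2
C[0][1] = 2×1 + 3×3 = 11
C[1][0] = 3×1 + -1×0 = 3
C[1][1] = 3×1 + -1×3 = 0
Result: [[2, 11], [3, 0]]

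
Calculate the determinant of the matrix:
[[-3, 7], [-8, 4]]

For a 2×2 matrix [[a, b], [c, d]], det = ad - bc
det = (-3)(4) - (7)(-8) = -12 - -56 = 44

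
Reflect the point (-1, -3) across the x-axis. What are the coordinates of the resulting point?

Reflection across x-axis: (-1, -3) → (-1, 3)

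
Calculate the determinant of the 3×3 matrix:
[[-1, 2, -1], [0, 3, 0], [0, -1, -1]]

Expansion along first row:
det = -1·det([[3,0],[-1,-1]]) - 2·det([[0,0],[0,-1]]) + -1·det([[0,3],[0,-1]])
    = -1·(3·-1 - 0·-1) - 2·(0·-1 - 0·0) + -1·(0·-1 - 3·0)
    = -1·-3 - 2·0 + -1·0
    = 3 + 0 + 0 = 3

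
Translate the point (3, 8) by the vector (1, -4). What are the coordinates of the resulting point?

Translation by (1, -4) (homogeneous matrix [[1, 0, 1], [0, 1, -4], [0, 0, 1]]):
x' = 3 + 1 = 4
y' = 8 + -4 = 4
Result: (4, 4)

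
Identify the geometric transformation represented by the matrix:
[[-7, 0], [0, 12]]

This matrix represents: non-uniform scaling by sx = -7, sy = 12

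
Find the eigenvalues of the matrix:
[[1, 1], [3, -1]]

Characteristic equation: det(A - λI) = 0
λ² - (trace)λ + (det) = 0
trace = 1 + -1 = 0, det = (1)(-1) - (1)(3) = -4
λ² - (0)λ + (-4) = 0
λ = (0 ± √((0)² - 4·(-4))) / 2 = (0 ± √16) / 2
Solving: λ = -2, 2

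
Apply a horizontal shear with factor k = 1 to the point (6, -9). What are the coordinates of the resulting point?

Shear matrix for horizontal shear with factor k = 1:
[[1, 1], [0, 1]]
Result: (6, -9) → (-3, -9)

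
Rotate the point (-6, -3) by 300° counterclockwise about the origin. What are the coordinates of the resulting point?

Rotation matrix for 300°: [[cos 300°, -sin 300°], [sin 300°, cos 300°]] ≈ [[0.500000, 0.866025], [-0.866025, 0.500000]]
[[0.500000, 0.866025], [-0.866025, 0.500000]] × [-6, -3]ᵀ ≈ [-5.5981, 3.6962]ᵀ
Result: (-5.5981, 3.6962)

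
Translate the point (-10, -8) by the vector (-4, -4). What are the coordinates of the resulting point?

Translation by (-4, -4) (homogeneous matrix [[1, 0, -4], [0, 1, -4], [0, 0, 1]]):
x' = -10 + -4 = -14
y' = -8 + -4 = -12
Result: (-14, -12)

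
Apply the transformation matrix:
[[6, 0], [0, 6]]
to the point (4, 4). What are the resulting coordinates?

Matrix multiplication:
[[6, 0], [0, 6]] × [4, 4]ᵀ
= [(6)(4) + (0)(4), (0)(4) + (6)(4)]ᵀ
= [24, 24]ᵀ
Result: (24, 24)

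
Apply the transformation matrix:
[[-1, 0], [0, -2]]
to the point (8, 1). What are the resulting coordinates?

Matrix multiplication:
[[-1, 0], [0, -2]] × [8, 1]ᵀ
= [(-1)(8) + (0)(1), (0)(8) + (-2)(1)]ᵀ
= [-8, -2]ᵀ
Result: (-8, -2)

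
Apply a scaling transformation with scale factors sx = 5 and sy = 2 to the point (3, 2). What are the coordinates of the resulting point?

Scaling matrix:
[[5, 0], [0, 2]]
Result: (3 × 5, 2 × 2) = (15, 4)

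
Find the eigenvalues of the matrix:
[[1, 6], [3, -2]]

Characteristic equation: det(A - λI) = 0
λ² - (trace)λ + (det) = 0
trace = 1 + -2 = -1, det = (1)(-2) - (6)(3) = -20
λ² - (-1)λ + (-20) = 0
λ = (-1 ± √((-1)² - 4·(-20))) / 2 = (-1 ± √81) / 2
Solving: λ = -5, 4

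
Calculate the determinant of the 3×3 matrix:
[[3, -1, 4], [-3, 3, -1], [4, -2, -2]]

Expansion along first row:
det = 3·det([[3,-1],[-2,-2]]) - -1·det([[-3,-1],[4,-2]]) + 4·det([[-3,3],[4,-2]])
    = 3·(3·-2 - -1·-2) - -1·(-3·-2 - -1·4) + 4·(-3·-2 - 3·4)
    = 3·-8 - -1·10 + 4·-6
    = -24 + 10 + -24 = -38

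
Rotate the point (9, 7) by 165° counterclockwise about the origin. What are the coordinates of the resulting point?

Rotation matrix for 165°: [[cos 165°, -sin 165°], [sin 165°, cos 165°]] ≈ [[-0.965926, -0.258819], [0.258819, -0.965926]]
[[-0.965926, -0.258819], [0.258819, -0.965926]] × [9, 7]ᵀ ≈ [-10.5051, -4.4321]ᵀ
Result: (-10.5051, -4.4321)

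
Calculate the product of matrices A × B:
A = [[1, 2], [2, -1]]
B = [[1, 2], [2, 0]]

Matrix multiplication:
C[0][0] = 1×1 + 2×2 = 5
C[0][1] = 1×2 + 2×0 = 2
C[1][0] = 2×1 + -1×2 = 0
C[1][1] = 2×2 + -1×0 = 4
Result: [[5, 2], [0, 4]]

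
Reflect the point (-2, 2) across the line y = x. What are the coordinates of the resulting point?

Reflection across line y = x: (-2, 2) → (2, -2)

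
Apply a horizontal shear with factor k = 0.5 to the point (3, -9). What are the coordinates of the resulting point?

Shear matrix for horizontal shear with factor k = 0.5:
[[1, 0.50], [0, 1]]
Result: (3, -9) → (-1.5, -9)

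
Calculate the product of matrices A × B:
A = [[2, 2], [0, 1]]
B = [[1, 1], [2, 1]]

Matrix multiplication:
C[0][0] = 2×1 + 2×2 = 6
C[0][1] = 2×1 + 2×1 = 4
C[1][0] = 0×1 + 1×2 = 2
C[1][1] = 0×1 + 1×1 = 1
Result: [[6, 4], [2, 1]]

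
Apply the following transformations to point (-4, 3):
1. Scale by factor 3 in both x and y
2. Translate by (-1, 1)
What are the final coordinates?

Step 1: Scale (-4, 3) by 3 → (-12, 9)
Step 2: Translate by (-1, 1) → (-13, 10)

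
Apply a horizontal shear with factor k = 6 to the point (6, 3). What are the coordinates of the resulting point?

Shear matrix for horizontal shear with factor k = 6:
[[1, 6], [0, 1]]
Result: (6, 3) → (24, 3)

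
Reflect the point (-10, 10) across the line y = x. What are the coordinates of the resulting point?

Reflection across line y = x: (-10, 10) → (10, -10)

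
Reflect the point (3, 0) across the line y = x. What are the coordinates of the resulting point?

Reflection across line y = x: (3, 0) → (0, 3)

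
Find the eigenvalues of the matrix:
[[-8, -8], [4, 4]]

Characteristic equation: det(A - λI) = 0
λ² - (trace)λ + (det) = 0
trace = -8 + 4 = -4, det = (-8)(4) - (-8)(4) = 0
λ² - (-4)λ + (0) = 0
λ = (-4 ± √((-4)² - 4·(0))) / 2 = (-4 ± √16) / 2
Solving: λ = -4, 0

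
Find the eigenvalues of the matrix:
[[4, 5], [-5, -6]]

Characteristic equation: det(A - λI) = 0
λ² - (trace)λ + (det) = 0
trace = 4 + -6 = -2, det = (4)(-6) - (5)(-5) = 1
λ² - (-2)λ + (1) = 0
λ = (-2 ± √((-2)² - 4·(1))) / 2 = (-2 ± √0) / 2
Solving: λ = -1, -1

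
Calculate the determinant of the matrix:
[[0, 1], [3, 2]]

For a 2×2 matrix [[a, b], [c, d]], det = ad - bc
det = (0)(2) - (1)(3) = 0 - 3 = -3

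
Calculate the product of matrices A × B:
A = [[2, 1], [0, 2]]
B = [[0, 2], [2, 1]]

Matrix multiplication:
C[0][0] = 2×0 + 1×2 = 2
C[0][1] = 2×2 + 1×1 = 5
C[1][0] = 0×0 + 2×2 = 4
C[1][1] = 0×2 + 2×1 = 2
Result: [[2, 5], [4, 2]]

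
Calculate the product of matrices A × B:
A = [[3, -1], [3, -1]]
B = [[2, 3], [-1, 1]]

Matrix multiplication:
C[0][0] = 3×2 + -1×-1 = 7
C[0][1] = 3×3 + -1×1 = 8
C[1][0] = 3×2 + -1×-1 = 7
C[1][1] = 3×3 + -1×1 = 8
Result: [[7, 8], [7, 8]]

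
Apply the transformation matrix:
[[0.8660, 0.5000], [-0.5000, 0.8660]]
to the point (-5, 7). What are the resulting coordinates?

Matrix multiplication:
[[0.8660, 0.5000], [-0.5000, 0.8660]] × [-5, 7]ᵀ
= [(0.8660)(-5) + (0.5000)(7), (-0.5000)(-5) + (0.8660)(7)]ᵀ
= [-0.8300, 8.5620]ᵀ
Result: (-0.8300, 8.5620)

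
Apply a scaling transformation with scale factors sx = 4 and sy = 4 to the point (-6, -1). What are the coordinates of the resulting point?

Scaling matrix:
[[4, 0], [0, 4]]
Result: (-6 × 4, -1 × 4) = (-24, -4)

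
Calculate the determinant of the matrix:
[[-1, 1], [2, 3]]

For a 2×2 matrix [[a, b], [c, d]], det = ad - bc
det = (-1)(3) - (1)(2) = -3 - 2 = -5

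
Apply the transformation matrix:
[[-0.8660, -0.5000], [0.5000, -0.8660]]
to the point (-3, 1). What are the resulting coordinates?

Matrix multiplication:
[[-0.8660, -0.5000], [0.5000, -0.8660]] × [-3, 1]ᵀ
= [(-0.8660)(-3) + (-0.5000)(1), (0.5000)(-3) + (-0.8660)(1)]ᵀ
= [2.0980, -2.3660]ᵀ
Result: (2.0980, -2.3660)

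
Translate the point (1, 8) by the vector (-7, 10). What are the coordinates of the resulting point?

Translation by (-7, 10) (homogeneous matrix [[1, 0, -7], [0, 1, 10], [0, 0, 1]]):
x' = 1 + -7 = -6
y' = 8 + 10 = 18
Result: (-6, 18)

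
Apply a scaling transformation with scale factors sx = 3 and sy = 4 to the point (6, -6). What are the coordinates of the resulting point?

Scaling matrix:
[[3, 0], [0, 4]]
Result: (6 × 3, -6 × 4) = (18, -24)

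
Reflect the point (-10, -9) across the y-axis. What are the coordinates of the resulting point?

Reflection across y-axis: (-10, -9) → (10, -9)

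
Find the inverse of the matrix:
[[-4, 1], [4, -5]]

For [[a,b],[c,d]], inverse = (1/det)·[[d,-b],[-c,a]]
det = (-4)(-5) - (1)(4) = 20 - 4 = 16
Inverse = (1/16)·[[-5, -1], [-4, -4]]
= [[-5/16, -1/16], [-1/4, -1/4]]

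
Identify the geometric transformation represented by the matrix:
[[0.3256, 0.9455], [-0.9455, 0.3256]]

This matrix represents: rotation by 289° counterclockwise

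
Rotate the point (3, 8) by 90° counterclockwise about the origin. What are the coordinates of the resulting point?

Rotation matrix for 90°: [[cos 90°, -sin 90°], [sin 90°, cos 90°]] = [[0, -1], [1, 0]]
[[0, -1], [1, 0]] × [3, 8]ᵀ = [-8, 3]ᵀ
Result: (-8, 3)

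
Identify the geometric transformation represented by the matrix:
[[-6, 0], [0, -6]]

This matrix represents: uniform scaling by factor -6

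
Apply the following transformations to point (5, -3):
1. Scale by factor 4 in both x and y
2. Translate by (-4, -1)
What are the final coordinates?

Step 1: Scale (5, -3) by 4 → (20, -12)
Step 2: Translate by (-4, -1) → (16, -13)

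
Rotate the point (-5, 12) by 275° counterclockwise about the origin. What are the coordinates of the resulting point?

Rotation matrix for 275°: [[cos 275°, -sin 275°], [sin 275°, cos 275°]] ≈ [[0.087156, 0.996195], [-0.996195, 0.087156]]
[[0.087156, 0.996195], [-0.996195, 0.087156]] × [-5, 12]ᵀ ≈ [11.5186, 6.0268]ᵀ
Result: (11.5186, 6.0268)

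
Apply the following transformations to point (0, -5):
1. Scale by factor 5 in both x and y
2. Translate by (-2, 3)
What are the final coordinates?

Step 1: Scale (0, -5) by 5 → (0, -25)
Step 2: Translate by (-2, 3) → (-2, -22)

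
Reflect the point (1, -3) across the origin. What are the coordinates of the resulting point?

Reflection across origin: (1, -3) → (-1, 3)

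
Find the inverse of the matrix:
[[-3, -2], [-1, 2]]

For [[a,b],[c,d]], inverse = (1/det)·[[d,-b],[-c,a]]
det = (-3)(2) - (-2)(-1) = -6 - 2 = -8
Inverse = (1/-8)·[[2, 2], [1, -3]]
= [[-1/4, -1/4], [-1/8, 3/8]]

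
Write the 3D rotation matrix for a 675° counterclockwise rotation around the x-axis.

Rotation matrix for counterclockwise 675° around x-axis:
cos(675°) = √2/2, sin(675°) = -√2/2
Result: [[1, 0, 0], [0, √2/2, √2/2], [0, -√2/2, √2/2]]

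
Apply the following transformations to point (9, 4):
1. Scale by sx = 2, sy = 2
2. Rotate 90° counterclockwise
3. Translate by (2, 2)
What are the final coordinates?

Step 1: Scale → (18, 8)
Step 2: Rotate 90° → (-8, 18)
Step 3: Translate → (-6, 20)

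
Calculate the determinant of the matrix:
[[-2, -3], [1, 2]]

For a 2×2 matrix [[a, b], [c, d]], det = ad - bc
det = (-2)(2) - (-3)(1) = -4 - -3 = -1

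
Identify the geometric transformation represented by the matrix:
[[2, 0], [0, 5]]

This matrix represents: non-uniform scaling by sx = 2, sy = 5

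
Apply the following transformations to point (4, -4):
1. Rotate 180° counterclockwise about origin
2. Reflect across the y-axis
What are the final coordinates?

Step 1: Rotate 180° → (-4, 4)
Step 2: Reflect across y-axis → (4, 4)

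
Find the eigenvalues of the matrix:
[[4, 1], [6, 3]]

Characteristic equation: det(A - λI) = 0
λ² - (trace)λ + (det) = 0
trace = 4 + 3 = 7, det = (4)(3) - (1)(6) = 6
λ² - (7)λ + (6) = 0
λ = (7 ± √((7)² - 4·(6))) / 2 = (7 ± √25) / 2
Solving: λ = 1, 6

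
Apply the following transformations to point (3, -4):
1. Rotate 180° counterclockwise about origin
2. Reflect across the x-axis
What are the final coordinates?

Step 1: Rotate 180° → (-3, 4)
Step 2: Reflect across x-axis → (-3, -4)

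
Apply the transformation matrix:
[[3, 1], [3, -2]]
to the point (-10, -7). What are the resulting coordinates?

Matrix multiplication:
[[3, 1], [3, -2]] × [-10, -7]ᵀ
= [(3)(-10) + (1)(-7), (3)(-10) + (-2)(-7)]ᵀ
= [-37, -16]ᵀ
Result: (-37, -16)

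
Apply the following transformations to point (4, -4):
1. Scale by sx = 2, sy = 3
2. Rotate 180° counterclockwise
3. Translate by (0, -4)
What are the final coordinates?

Step 1: Scale → (8, -12)
Step 2: Rotate 180° → (-8, 12)
Step 3: Translate → (-8, 8)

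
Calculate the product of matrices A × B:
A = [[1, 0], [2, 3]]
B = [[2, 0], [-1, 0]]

Matrix multiplication:
C[0][0] = 1×2 + 0×-1 = 2
C[0][1] = 1×0 + 0×0 = 0
C[1][0] = 2×2 + 3×-1 = 1
C[1][1] = 2×0 + 3×0 = 0
Result: [[2, 0], [1, 0]]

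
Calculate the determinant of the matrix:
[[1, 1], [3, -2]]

For a 2×2 matrix [[a, b], [c, d]], det = ad - bc
det = (1)(-2) - (1)(3) = -2 - 3 = -5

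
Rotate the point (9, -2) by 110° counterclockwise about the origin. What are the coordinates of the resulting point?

Rotation matrix for 110°: [[cos 110°, -sin 110°], [sin 110°, cos 110°]] ≈ [[-0.342020, -0.939693], [0.939693, -0.342020]]
[[-0.342020, -0.939693], [0.939693, -0.342020]] × [9, -2]ᵀ ≈ [-1.1988, 9.1413]ᵀ
Result: (-1.1988, 9.1413)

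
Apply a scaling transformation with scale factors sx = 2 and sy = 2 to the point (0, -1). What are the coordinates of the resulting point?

Scaling matrix:
[[2, 0], [0, 2]]
Result: (0 × 2, -1 × 2) = (0, -2)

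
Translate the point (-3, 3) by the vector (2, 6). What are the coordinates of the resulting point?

Translation by (2, 6) (homogeneous matrix [[1, 0, 2], [0, 1, 6], [0, 0, 1]]):
x' = -3 + 2 = -1
y' = 3 + 6 = 9
Result: (-1, 9)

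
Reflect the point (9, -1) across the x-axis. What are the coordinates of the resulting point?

Reflection across x-axis: (9, -1) → (9, 1)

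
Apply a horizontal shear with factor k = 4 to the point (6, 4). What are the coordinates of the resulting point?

Shear matrix for horizontal shear with factor k = 4:
[[1, 4], [0, 1]]
Result: (6, 4) → (22, 4)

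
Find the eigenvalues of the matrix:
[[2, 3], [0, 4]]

Characteristic equation: det(A - λI) = 0
λ² - (trace)λ + (det) = 0
trace = 2 + 4 = 6, det = (2)(4) - (3)(0) = 8
λ² - (6)λ + (8) = 0
λ = (6 ± √((6)² - 4·(8))) / 2 = (6 ± √4) / 2
Solving: λ = 2, 4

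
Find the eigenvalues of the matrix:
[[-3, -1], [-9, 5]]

Characteristic equation: det(A - λI) = 0
λ² - (trace)λ + (det) = 0
trace = -3 + 5 = 2, det = (-3)(5) - (-1)(-9) = -24
λ² - (2)λ + (-24) = 0
λ = (2 ± √((2)² - 4·(-24))) / 2 = (2 ± √100) / 2
Solving: λ = -4, 6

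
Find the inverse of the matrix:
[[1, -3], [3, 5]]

For [[a,b],[c,d]], inverse = (1/det)·[[d,-b],[-c,a]]
det = (1)(5) - (-3)(3) = 5 - -9 = 14
Inverse = (1/14)·[[5, 3], [-3, 1]]
= [[5/14, 3/14], [-3/14, 1/14]]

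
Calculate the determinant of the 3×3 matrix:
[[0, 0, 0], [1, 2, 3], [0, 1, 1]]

Expansion along first row:
det = 0·det([[2,3],[1,1]]) - 0·det([[1,3],[0,1]]) + 0·det([[1,2],[0,1]])
    = 0·(2·1 - 3·1) - 0·(1·1 - 3·0) + 0·(1·1 - 2·0)
    = 0·-1 - 0·1 + 0·1
    = 0 + 0 + 0 = 0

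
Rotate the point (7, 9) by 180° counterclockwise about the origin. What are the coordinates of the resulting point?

Rotation matrix for 180°: [[cos 180°, -sin 180°], [sin 180°, cos 180°]] = [[-1, 0], [0, -1]]
[[-1, 0], [0, -1]] × [7, 9]ᵀ = [-7, -9]ᵀ
Result: (-7, -9)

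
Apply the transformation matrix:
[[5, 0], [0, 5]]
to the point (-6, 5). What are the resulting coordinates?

Matrix multiplication:
[[5, 0], [0, 5]] × [-6, 5]ᵀ
= [(5)(-6) + (0)(5), (0)(-6) + (5)(5)]ᵀ
= [-30, 25]ᵀ
Result: (-30, 25)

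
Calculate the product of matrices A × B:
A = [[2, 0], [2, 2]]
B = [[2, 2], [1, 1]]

Matrix multiplication:
C[0][0] = 2×2 + 0×1 = 4
C[0][1] = 2×2 + 0×1 = 4
C[1][0] = 2×2 + 2×1 = 6
C[1][1] = 2×2 + 2×1 = 6
Result: [[4, 4], [6, 6]]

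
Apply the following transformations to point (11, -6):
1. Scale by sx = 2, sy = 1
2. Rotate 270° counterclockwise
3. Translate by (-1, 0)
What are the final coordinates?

Step 1: Scale → (22, -6)
Step 2: Rotate 270° → (-6, -22)
Step 3: Translate → (-7, -22)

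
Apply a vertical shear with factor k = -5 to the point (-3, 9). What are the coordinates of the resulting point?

Shear matrix for vertical shear with factor k = -5:
[[1, 0], [-5, 1]]
Result: (-3, 9) → (-3, 24)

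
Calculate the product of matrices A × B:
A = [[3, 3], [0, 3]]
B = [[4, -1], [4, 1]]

Matrix multiplication:
C[0][0] = 3×4 + 3×4 = 24
C[0][1] = 3×-1 + 3×1 = 0
C[1][0] = 0×4 + 3×4 = 12
C[1][1] = 0×-1 + 3×1 = 3
Result: [[24, 0], [12, 3]]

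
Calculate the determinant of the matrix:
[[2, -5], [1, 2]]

For a 2×2 matrix [[a, b], [c, d]], det = ad - bc
det = (2)(2) - (-5)(1) = 4 - -5 = 9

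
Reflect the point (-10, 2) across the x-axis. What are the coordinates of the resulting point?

Reflection across x-axis: (-10, 2) → (-10, -2)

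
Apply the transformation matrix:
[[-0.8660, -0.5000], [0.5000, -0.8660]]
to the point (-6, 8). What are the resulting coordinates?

Matrix multiplication:
[[-0.8660, -0.5000], [0.5000, -0.8660]] × [-6, 8]ᵀ
= [(-0.8660)(-6) + (-0.5000)(8), (0.5000)(-6) + (-0.8660)(8)]ᵀ
= [1.1960, -9.9280]ᵀ
Result: (1.1960, -9.9280)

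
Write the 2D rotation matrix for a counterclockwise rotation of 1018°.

Rotation matrix formula: [[cos θ, -sin θ], [sin θ, cos θ]]
For θ = 1018°:
cos(1018°) = 0.4695
sin(1018°) = -0.8829
Result: [[0.4695, 0.8829], [-0.8829, 0.4695]]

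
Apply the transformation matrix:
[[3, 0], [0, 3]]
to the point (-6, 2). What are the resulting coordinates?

Matrix multiplication:
[[3, 0], [0, 3]] × [-6, 2]ᵀ
= [(3)(-6) + (0)(2), (0)(-6) + (3)(2)]ᵀ
= [-18, 6]ᵀ
Result: (-18, 6)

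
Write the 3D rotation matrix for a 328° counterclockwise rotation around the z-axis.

Rotation matrix for counterclockwise 328° around z-axis:
cos(328°) = 0.8480, sin(328°) = -0.5299
Result: [[0.8480, 0.5299, 0], [-0.5299, 0.8480, 0], [0, 0, 1]]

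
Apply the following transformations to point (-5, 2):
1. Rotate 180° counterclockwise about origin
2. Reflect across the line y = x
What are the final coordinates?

Step 1: Rotate 180° → (5, -2)
Step 2: Reflect across line y = x → (-2, 5)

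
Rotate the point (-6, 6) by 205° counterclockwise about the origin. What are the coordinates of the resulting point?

Rotation matrix for 205°: [[cos 205°, -sin 205°], [sin 205°, cos 205°]] ≈ [[-0.906308, 0.422618], [-0.422618, -0.906308]]
[[-0.906308, 0.422618], [-0.422618, -0.906308]] × [-6, 6]ᵀ ≈ [7.9736, -2.9021]ᵀ
Result: (7.9736, -2.9021)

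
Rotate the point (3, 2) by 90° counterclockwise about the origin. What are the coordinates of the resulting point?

Rotation matrix for 90°: [[cos 90°, -sin 90°], [sin 90°, cos 90°]] = [[0, -1], [1, 0]]
[[0, -1], [1, 0]] × [3, 2]ᵀ = [-2, 3]ᵀ
Result: (-2, 3)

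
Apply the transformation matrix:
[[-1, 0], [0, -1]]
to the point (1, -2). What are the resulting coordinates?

Matrix multiplication:
[[-1, 0], [0, -1]] × [1, -2]ᵀ
= [(-1)(1) + (0)(-2), (0)(1) + (-1)(-2)]ᵀ
= [-1, 2]ᵀ
Result: (-1, 2)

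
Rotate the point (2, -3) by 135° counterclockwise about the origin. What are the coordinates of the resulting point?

Rotation matrix for 135°: [[cos 135°, -sin 135°], [sin 135°, cos 135°]] ≈ [[-0.707107, -0.707107], [0.707107, -0.707107]]
[[-0.707107, -0.707107], [0.707107, -0.707107]] × [2, -3]ᵀ ≈ [0.7071, 3.5355]ᵀ
Result: (0.7071, 3.5355)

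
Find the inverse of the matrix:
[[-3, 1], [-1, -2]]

For [[a,b],[c,d]], inverse = (1/det)·[[d,-b],[-c,a]]
det = (-3)(-2) - (1)(-1) = 6 - -1 = 7
Inverse = (1/7)·[[-2, -1], [1, -3]]
= [[-2/7, -1/7], [1/7, -3/7]]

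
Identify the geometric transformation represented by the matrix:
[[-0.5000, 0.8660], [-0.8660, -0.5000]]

This matrix represents: rotation by 240° counterclockwise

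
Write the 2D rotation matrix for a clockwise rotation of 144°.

Rotation matrix formula: [[cos θ, -sin θ], [sin θ, cos θ]]
A clockwise rotation by 144° is equivalent to a counterclockwise rotation by -144°.
For θ = -144°:
cos(-144°) = -0.8090
sin(-144°) = -0.5878
Result: [[-0.8090, 0.5878], [-0.5878, -0.8090]]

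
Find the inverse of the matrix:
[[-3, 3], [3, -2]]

For [[a,b],[c,d]], inverse = (1/det)·[[d,-b],[-c,a]]
det = (-3)(-2) - (3)(3) = 6 - 9 = -3
Inverse = (1/-3)·[[-2, -3], [-3, -3]]
= [[2/3, 1], [1, 1]]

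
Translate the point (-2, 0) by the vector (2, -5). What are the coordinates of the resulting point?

Translation by (2, -5) (homogeneous matrix [[1, 0, 2], [0, 1, -5], [0, 0, 1]]):
x' = -2 + 2 = 0
y' = 0 + -5 = -5
Result: (0, -5)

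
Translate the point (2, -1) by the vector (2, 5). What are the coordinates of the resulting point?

Translation by (2, 5) (homogeneous matrix [[1, 0, 2], [0, 1, 5], [0, 0, 1]]):
x' = 2 + 2 = 4
y' = -1 + 5 = 4
Result: (4, 4)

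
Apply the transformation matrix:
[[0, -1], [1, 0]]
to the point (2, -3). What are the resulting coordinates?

Matrix multiplication:
[[0, -1], [1, 0]] × [2, -3]ᵀ
= [(0)(2) + (-1)(-3), (1)(2) + (0)(-3)]ᵀ
= [3, 2]ᵀ
Result: (3, 2)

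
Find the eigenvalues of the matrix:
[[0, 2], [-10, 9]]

Characteristic equation: det(A - λI) = 0
λ² - (trace)λ + (det) = 0
trace = 0 + 9 = 9, det = (0)(9) - (2)(-10) = 20
λ² - (9)λ + (20) = 0
λ = (9 ± √((9)² - 4·(20))) / 2 = (9 ± √1) / 2
Solving: λ = 4, 5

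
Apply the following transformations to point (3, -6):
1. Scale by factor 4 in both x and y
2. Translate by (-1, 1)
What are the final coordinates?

Step 1: Scale (3, -6) by 4 → (12, -24)
Step 2: Translate by (-1, 1) → (11, -23)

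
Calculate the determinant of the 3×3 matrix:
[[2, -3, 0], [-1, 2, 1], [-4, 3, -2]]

Expansion along first row:
det = 2·det([[2,1],[3,-2]]) - -3·det([[-1,1],[-4,-2]]) + 0·det([[-1,2],[-4,3]])
    = 2·(2·-2 - 1·3) - -3·(-1·-2 - 1·-4) + 0·(-1·3 - 2·-4)
    = 2·-7 - -3·6 + 0·5
    = -14 + 18 + 0 = 4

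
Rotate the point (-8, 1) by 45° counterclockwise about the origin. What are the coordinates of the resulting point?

Rotation matrix for 45°: [[cos 45°, -sin 45°], [sin 45°, cos 45°]] ≈ [[0.707107, -0.707107], [0.707107, 0.707107]]
[[0.707107, -0.707107], [0.707107, 0.707107]] × [-8, 1]ᵀ ≈ [-6.3640, -4.9497]ᵀ
Result: (-6.3640, -4.9497)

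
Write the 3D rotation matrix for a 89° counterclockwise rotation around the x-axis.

Rotation matrix for counterclockwise 89° around x-axis:
cos(89°) = 0.0175, sin(89°) = 0.9998
Result: [[1, 0, 0], [0, 0.0175, -0.9998], [0, 0.9998, 0.0175]]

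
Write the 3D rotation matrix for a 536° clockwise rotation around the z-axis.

Rotation matrix for clockwise 536° around z-axis:
A clockwise rotation by 536° is a counterclockwise rotation by -536°.
cos(-536°) = -0.9976, sin(-536°) = -0.0698
Result: [[-0.9976, 0.0698, 0], [-0.0698, -0.9976, 0], [0, 0, 1]]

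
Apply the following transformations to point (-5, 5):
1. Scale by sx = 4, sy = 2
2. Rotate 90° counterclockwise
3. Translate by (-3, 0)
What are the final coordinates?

Step 1: Scale → (-20, 10)
Step 2: Rotate 90° → (-10, -20)
Step 3: Translate → (-13, -20)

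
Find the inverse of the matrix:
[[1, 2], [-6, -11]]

For [[a,b],[c,d]], inverse = (1/det)·[[d,-b],[-c,a]]
det = (1)(-11) - (2)(-6) = -11 - -12 = 1
Inverse = [[-11, -2], [6, 1]]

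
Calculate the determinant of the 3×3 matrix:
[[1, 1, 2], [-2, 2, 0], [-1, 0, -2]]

Expansion along first row:
det = 1·det([[2,0],[0,-2]]) - 1·det([[-2,0],[-1,-2]]) + 2·det([[-2,2],[-1,0]])
    = 1·(2·-2 - 0·0) - 1·(-2·-2 - 0·-1) + 2·(-2·0 - 2·-1)
    = 1·-4 - 1·4 + 2·2
    = -4 + -4 + 4 = -4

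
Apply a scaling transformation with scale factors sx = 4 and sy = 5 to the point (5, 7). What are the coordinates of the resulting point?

Scaling matrix:
[[4, 0], [0, 5]]
Result: (5 × 4, 7 × 5) = (20, 35)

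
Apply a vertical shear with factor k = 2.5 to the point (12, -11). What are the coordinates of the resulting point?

Shear matrix for vertical shear with factor k = 2.5:
[[1, 0], [2.50, 1]]
Result: (12, -11) → (12, 19)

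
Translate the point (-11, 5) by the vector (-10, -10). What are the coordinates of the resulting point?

Translation by (-10, -10) (homogeneous matrix [[1, 0, -10], [0, 1, -10], [0, 0, 1]]):
x' = -11 + -10 = -21
y' = 5 + -10 = -5
Result: (-21, -5)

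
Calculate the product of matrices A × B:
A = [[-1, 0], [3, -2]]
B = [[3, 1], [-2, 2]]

Matrix multiplication:
C[0][0] = -1×3 + 0×-2 = -3
C[0][1] = -1×1 + 0×2 = -1
C[1][0] = 3×3 + -2×-2 = 13
C[1][1] = 3×1 + -2×2 = -1
Result: [[-3, -1], [13, -1]]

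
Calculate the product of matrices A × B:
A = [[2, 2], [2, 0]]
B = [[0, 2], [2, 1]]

Matrix multiplication:
C[0][0] = 2×0 + 2×2 = 4
C[0][1] = 2×2 + 2×1 = 6
C[1][0] = 2×0 + 0×2 = 0
C[1][1] = 2×2 + 0×1 = 4
Result: [[4, 6], [0, 4]]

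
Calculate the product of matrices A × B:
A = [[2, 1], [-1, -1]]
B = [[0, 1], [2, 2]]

Matrix multiplication:
C[0][0] = 2×0 + 1×2 = 2
C[0][1] = 2×1 + 1×2 = 4
C[1][0] = -1×0 + -1×2 = -2
C[1][1] = -1×1 + -1×2 = -3
Result: [[2, 4], [-2, -3]]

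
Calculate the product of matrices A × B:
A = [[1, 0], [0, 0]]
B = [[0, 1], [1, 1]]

Matrix multiplication:
C[0][0] = 1×0 + 0×1 = 0
C[0][1] = 1×1 + 0×1 = 1
C[1][0] = 0×0 + 0×1 = 0
C[1][1] = 0×1 + 0×1 = 0
Result: [[0, 1], [0, 0]]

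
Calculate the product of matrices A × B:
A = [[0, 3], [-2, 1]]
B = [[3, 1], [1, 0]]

Matrix multiplication:
C[0][0] = 0×3 + 3×1 = 3
C[0][1] = 0×1 + 3×0 = 0
C[1][0] = -2×3 + 1×1 = -5
C[1][1] = -2×1 + 1×0 = -2
Result: [[3, 0], [-5, -2]]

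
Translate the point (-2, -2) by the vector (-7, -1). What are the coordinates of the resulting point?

Translation by (-7, -1) (homogeneous matrix [[1, 0, -7], [0, 1, -1], [0, 0, 1]]):
x' = -2 + -7 = -9
y' = -2 + -1 = -3
Result: (-9, -3)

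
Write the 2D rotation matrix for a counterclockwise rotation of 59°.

Rotation matrix formula: [[cos θ, -sin θ], [sin θ, cos θ]]
For θ = 59°:
cos(59°) = 0.5150
sin(59°) = 0.8572
Result: [[0.5150, -0.8572], [0.8572, 0.5150]]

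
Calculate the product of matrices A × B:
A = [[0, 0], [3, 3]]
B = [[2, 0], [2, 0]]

Matrix multiplication:
C[0][0] = 0×2 + 0×2 = 0
C[0][1] = 0×0 + 0×0 = 0
C[1][0] = 3×2 + 3×2 = 12
C[1][1] = 3×0 + 3×0 = 0
Result: [[0, 0], [12, 0]]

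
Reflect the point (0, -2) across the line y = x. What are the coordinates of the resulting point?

Reflection across line y = x: (0, -2) → (-2, 0)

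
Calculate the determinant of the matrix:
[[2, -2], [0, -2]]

For a 2×2 matrix [[a, b], [c, d]], det = ad - bc
det = (2)(-2) - (-2)(0) = -4 - 0 = -4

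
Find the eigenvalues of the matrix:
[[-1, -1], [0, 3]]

Characteristic equation: det(A - λI) = 0
λ² - (trace)λ + (det) = 0
trace = -1 + 3 = 2, det = (-1)(3) - (-1)(0) = -3
λ² - (2)λ + (-3) = 0
λ = (2 ± √((2)² - 4·(-3))) / 2 = (2 ± √16) / 2
Solving: λ = -1, 3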